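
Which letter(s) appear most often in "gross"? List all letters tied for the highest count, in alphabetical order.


Word: "gross"
Letter counts:
  'g': 1
  'o': 1
  'r': 1
  's': 2
Maximum count = 2
Most frequent = 's' (2 times each)


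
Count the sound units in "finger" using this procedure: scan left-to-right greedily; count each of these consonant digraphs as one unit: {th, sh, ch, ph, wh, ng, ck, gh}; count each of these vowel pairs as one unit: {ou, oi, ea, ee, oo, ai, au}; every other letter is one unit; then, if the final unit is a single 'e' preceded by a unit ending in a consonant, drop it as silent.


Word: "finger" (6 letters)
Left-to-right scan:
  (1) 'f' (letter)
  (2) 'i' (letter)
  (3) 'ng' (digraph)
  (4) 'e' (letter)
  (5) 'r' (letter)
Units from scan: 5
Sound units = 5 units


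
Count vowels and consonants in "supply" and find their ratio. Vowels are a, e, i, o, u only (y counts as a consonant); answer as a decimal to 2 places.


Word: "supply"
Vowels (a,e,i,o,u): 1
Consonants: 5
Ratio = 1/5
= 0.20


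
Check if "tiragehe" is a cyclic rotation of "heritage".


Word: "heritage", Candidate: "tiragehe"
Method: check if candidate is substring of word+word
"heritageheritage" contains "tiragehe"? No
Is rotation = No


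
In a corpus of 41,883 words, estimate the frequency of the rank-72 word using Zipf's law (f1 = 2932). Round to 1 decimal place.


Zipf's law: f(r) = f(1) / r
f(1) = 2932
f(72) = 2932 / 72
= 40.7 occurrences


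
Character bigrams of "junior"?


Word: "junior" (length 6)
Number of bigrams = 6 - 2 + 1 = 5
  Position 0: "ju"
  Position 1: "un"
  Position 2: "ni"
  Position 3: "io"
  Position 4: "or"
Bigrams = "ju", "un", "ni", "io", "or"


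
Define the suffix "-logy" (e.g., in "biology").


Suffix: -logy
Example: biology = bio- + -logy
Meaning = study of


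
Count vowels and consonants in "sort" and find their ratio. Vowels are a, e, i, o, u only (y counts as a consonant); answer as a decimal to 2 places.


Word: "sort"
Vowels (a,e,i,o,u): 1
Consonants: 3
Ratio = 1/3
= 0.33


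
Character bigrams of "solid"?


Word: "solid" (length 5)
Number of bigrams = 5 - 2 + 1 = 4
  Position 0: "so"
  Position 1: "ol"
  Position 2: "li"
  Position 3: "id"
Bigrams = "so", "ol", "li", "id"


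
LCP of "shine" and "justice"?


Word 1: "shine"
Word 2: "justice"
Comparing from start:
  Pos 0: 's' != 'j' (stop)
LCP = "" (length 0)


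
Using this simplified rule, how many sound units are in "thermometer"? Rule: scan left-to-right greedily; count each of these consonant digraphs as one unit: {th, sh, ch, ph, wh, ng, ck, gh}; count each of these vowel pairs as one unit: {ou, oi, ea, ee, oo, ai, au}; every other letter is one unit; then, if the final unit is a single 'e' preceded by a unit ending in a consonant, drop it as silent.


Word: "thermometer" (11 letters)
Left-to-right scan:
  [1] 'th' (digraph)
  [2] 'e' (letter)
  [3] 'r' (letter)
  [4] 'm' (letter)
  [5] 'o' (letter)
  [6] 'm' (letter)
  [7] 'e' (letter)
  [8] 't' (letter)
  [9] 'e' (letter)
  [10] 'r' (letter)
Units from scan: 10
Sound units = 10 units


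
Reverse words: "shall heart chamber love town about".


Original: "shall heart chamber love town about"
Words (1..n): shall | heart | chamber | love | town | about
Reversed (n..1): about | town | love | chamber | heart | shall
Result = "about town love chamber heart shall"


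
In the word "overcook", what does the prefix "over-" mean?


Prefix: over-
Example: overcook (over- + cook)
Meaning = excessive


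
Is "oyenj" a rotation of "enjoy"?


Word: "enjoy", Candidate: "oyenj"
Method: check if candidate is substring of word+word
"enjoyenjoy" contains "oyenj"? Yes
Is rotation = Yes


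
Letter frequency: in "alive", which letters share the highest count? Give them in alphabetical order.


Word: "alive"
Letter counts:
  'a': 1
  'e': 1
  'i': 1
  'l': 1
  'v': 1
Maximum count = 1
Most frequent = 'a', 'e', 'i', 'l', 'v' (1 time each)


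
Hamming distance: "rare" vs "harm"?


Comparing character by character (same length = 4):
  Pos 0: 'r' vs 'h' !=
  Pos 1: 'a' vs 'a' =
  Pos 2: 'r' vs 'r' =
  Pos 3: 'e' vs 'm' !=
Hamming distance = 2


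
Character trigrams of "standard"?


Word: "standard" (length 8)
Number of trigrams = 8 - 3 + 1 = 6
  Position 0: "sta"
  Position 1: "tan"
  Position 2: "and"
  Position 3: "nda"
  Position 4: "dar"
  Position 5: "ard"
Trigrams = "sta", "tan", "and", "nda", "dar", "ard"


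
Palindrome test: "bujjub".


Word: "bujjub"
Reversed: "bujjub"
Forward == Backward? bujjub == bujjub
Palindrome = Yes


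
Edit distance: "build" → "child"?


Word 1: "build" (length 5)
Word 2: "child" (length 5)
One optimal edit sequence (insert/delete/substitute each cost 1):
  1. substitute 'b' -> 'c'  (+1)
  2. substitute 'u' -> 'h'  (+1)
  3. keep 'i'
  4. keep 'l'
  5. keep 'd'
Total edit operations: 2
Edit distance = 2


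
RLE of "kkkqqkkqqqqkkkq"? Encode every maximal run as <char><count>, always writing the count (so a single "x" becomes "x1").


String: "kkkqqkkqqqqkkkq"
Scanning for consecutive runs:
  'k' x 3
  'q' x 2
  'k' x 2
  'q' x 4
  'k' x 3
  'q' x 1
RLE = "k3q2k2q4k3q1"


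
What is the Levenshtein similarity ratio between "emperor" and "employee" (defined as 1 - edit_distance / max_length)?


Word 1: "emperor" (length 7)
Word 2: "employee" (length 8)
One optimal edit sequence:
  1. keep 'e'
  2. keep 'm'
  3. keep 'p'
  4. insert 'l'  (+1)
  5. substitute 'e' -> 'o'  (+1)
  6. substitute 'r' -> 'y'  (+1)
  7. substitute 'o' -> 'e'  (+1)
  8. substitute 'r' -> 'e'  (+1)
Edit distance = 5
Max length = max(7, 8) = 8
Similarity = 1 - 5/8
= 0.3750


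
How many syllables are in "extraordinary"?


Word: "extraordinary"
Syllable breakdown: ex | traor | di | nar | y
Counting: 5 parts
= 5 syllables


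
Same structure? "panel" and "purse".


Pattern of "panel": [0, 1, 2, 3, 4]
Pattern of "purse": [0, 1, 2, 3, 4]
Patterns match
Same pattern = Yes


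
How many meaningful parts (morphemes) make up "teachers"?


Word: "teachers"
Morphemes: teach / -er / -s
Each morpheme carries meaning
= 3 morphemes


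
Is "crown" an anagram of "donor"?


Word 1: "donor" → sorted: dnoor
Word 2: "crown" → sorted: cnorw
Same letters? dnoor != cnorw
Anagram = No


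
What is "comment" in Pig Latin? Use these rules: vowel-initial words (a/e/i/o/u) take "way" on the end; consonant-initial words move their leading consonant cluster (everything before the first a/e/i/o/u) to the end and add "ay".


Word: "comment"
Starts with consonant(s) → move to end, add 'ay'
Consonant cluster: "c"
Pig Latin = "ommentcay"


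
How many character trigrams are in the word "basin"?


Word: "basin" (length 5)
Number of 3-grams = length - 3 + 1 = 5 - 3 + 1
= 3


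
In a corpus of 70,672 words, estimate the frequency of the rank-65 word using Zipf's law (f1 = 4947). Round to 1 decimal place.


Zipf's law: f(r) = f(1) / r
f(1) = 4947
f(65) = 4947 / 65
= 76.1 occurrences


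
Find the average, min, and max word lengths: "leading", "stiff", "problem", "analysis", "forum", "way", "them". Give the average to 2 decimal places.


Lengths: "leading"=7, "stiff"=5, "problem"=7, "analysis"=8, "forum"=5, "way"=3, "them"=4
Sum = 39, Count = 7
Average = 39/7 = 5.57
= avg=5.57, min=3, max=8


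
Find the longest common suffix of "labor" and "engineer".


Word 1: "labor"
Word 2: "engineer"
Comparing from end:
  Pos -1: 'r' == 'r'
  Pos -2: 'o' != 'e' (stop)
LCS = "r" (length 1)


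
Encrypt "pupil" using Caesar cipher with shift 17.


Word: "pupil"
Shift: 17
Each letter → (letter + shift) mod 26:
  'p' (15) + 17 = 6 → 'g'
  'u' (20) + 17 = 11 → 'l'
  'p' (15) + 17 = 6 → 'g'
  'i' (8) + 17 = 25 → 'z'
  'l' (11) + 17 = 2 → 'c'
Result = "glgzc"


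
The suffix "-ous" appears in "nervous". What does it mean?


Suffix: -ous
Example: nervous (nerve + -ous, with a spelling change)
Meaning = having quality of


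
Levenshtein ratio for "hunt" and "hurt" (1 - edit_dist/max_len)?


Word 1: "hunt" (length 4)
Word 2: "hurt" (length 4)
One optimal edit sequence:
  1. keep 'h'
  2. keep 'u'
  3. substitute 'n' -> 'r'  (+1)
  4. keep 't'
Edit distance = 1
Max length = max(4, 4) = 4
Similarity = 1 - 1/4
= 0.7500


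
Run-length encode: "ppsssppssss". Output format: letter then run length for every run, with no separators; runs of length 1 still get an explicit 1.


String: "ppsssppssss"
Scanning for consecutive runs:
  'p' x 2
  's' x 3
  'p' x 2
  's' x 4
RLE = "p2s3p2s4"


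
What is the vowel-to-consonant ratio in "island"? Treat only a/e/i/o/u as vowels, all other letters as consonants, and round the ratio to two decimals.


Word: "island"
Vowels (a,e,i,o,u): 2
Consonants: 4
Ratio = 2/4
= 0.50


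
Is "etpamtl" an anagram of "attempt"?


Word 1: "attempt" → sorted: aempttt
Word 2: "etpamtl" → sorted: aelmptt
Same letters? aempttt != aelmptt
Anagram = No


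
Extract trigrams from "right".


Word: "right" (length 5)
Number of trigrams = 5 - 3 + 1 = 3
  Position 0: "rig"
  Position 1: "igh"
  Position 2: "ght"
Trigrams = "rig", "igh", "ght"


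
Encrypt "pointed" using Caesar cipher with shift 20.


Word: "pointed"
Shift: 20
Each letter → (letter + shift) mod 26:
  'p' (15) + 20 = 9 → 'j'
  'o' (14) + 20 = 8 → 'i'
  'i' (8) + 20 = 2 → 'c'
  'n' (13) + 20 = 7 → 'h'
  't' (19) + 20 = 13 → 'n'
  'e' (4) + 20 = 24 → 'y'
  'd' (3) + 20 = 23 → 'x'
Result = "jichnyx"


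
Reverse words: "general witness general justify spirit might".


Original: "general witness general justify spirit might"
Words (1..n): general | witness | general | justify | spirit | might
Reversed (n..1): might | spirit | justify | general | witness | general
Result = "might spirit justify general witness general"


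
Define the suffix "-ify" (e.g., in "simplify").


Suffix: -ify
As in: simplify -> simple + -ify, with a spelling change
Meaning = to make


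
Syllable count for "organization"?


Word: "organization"
Syllable breakdown: or · gan · i · za · tion
Counting: 5 parts
= 5 syllables


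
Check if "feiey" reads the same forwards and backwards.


Word: "feiey"
Reversed: "yeief"
Forward == Backward? feiey != yeief
Palindrome = No


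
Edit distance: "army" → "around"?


Word 1: "army" (length 4)
Word 2: "around" (length 6)
One optimal edit sequence (insert/delete/substitute each cost 1):
  1. keep 'a'
  2. keep 'r'
  3. insert 'o'  (+1)
  4. insert 'u'  (+1)
  5. substitute 'm' -> 'n'  (+1)
  6. substitute 'y' -> 'd'  (+1)
Total edit operations: 4
Edit distance = 4


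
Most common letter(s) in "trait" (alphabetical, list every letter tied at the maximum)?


Word: "trait"
Letter counts:
  'a': 1
  'i': 1
  'r': 1
  't': 2
Maximum count = 2
Most frequent = 't' (2 times each)


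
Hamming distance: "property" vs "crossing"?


Comparing character by character (same length = 8):
  Pos 0: 'p' vs 'c' !=
  Pos 1: 'r' vs 'r' =
  Pos 2: 'o' vs 'o' =
  Pos 3: 'p' vs 's' !=
  Pos 4: 'e' vs 's' !=
  Pos 5: 'r' vs 'i' !=
  Pos 6: 't' vs 'n' !=
  Pos 7: 'y' vs 'g' !=
Hamming distance = 6


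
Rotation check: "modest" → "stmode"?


Word: "modest", Candidate: "stmode"
Method: check if candidate is substring of word+word
"modestmodest" contains "stmode"? Yes
Is rotation = Yes


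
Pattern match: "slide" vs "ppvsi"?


Pattern of "slide": [0, 1, 2, 3, 4]
Pattern of "ppvsi": [0, 0, 1, 2, 3]
Patterns do not match
Same pattern = No


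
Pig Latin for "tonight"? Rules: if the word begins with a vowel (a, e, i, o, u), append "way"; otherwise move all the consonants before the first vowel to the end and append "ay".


Word: "tonight"
Starts with consonant(s) → move to end, add 'ay'
Consonant cluster: "t"
Pig Latin = "onighttay"


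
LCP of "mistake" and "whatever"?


Word 1: "mistake"
Word 2: "whatever"
Comparing from start:
  Pos 0: 'm' != 'w' (stop)
LCP = "" (length 0)


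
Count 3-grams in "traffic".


Word: "traffic" (length 7)
Number of 3-grams = length - 3 + 1 = 7 - 3 + 1
= 5


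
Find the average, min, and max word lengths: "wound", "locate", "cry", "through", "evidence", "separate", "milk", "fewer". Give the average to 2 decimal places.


Lengths: "wound"=5, "locate"=6, "cry"=3, "through"=7, "evidence"=8, "separate"=8, "milk"=4, "fewer"=5
Sum = 46, Count = 8
Average = 46/8 = 5.75
= avg=5.75, min=3, max=8


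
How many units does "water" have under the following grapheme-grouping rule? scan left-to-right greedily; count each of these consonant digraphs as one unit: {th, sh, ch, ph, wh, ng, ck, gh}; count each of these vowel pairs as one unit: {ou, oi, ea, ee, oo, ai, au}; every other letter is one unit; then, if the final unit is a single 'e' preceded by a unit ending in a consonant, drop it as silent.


Word: "water" (5 letters)
Left-to-right scan:
  (1) 'w' (letter)
  (2) 'a' (letter)
  (3) 't' (letter)
  (4) 'e' (letter)
  (5) 'r' (letter)
Units from scan: 5
Sound units = 5 units


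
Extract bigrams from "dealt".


Word: "dealt" (length 5)
Number of bigrams = 5 - 2 + 1 = 4
  Position 0: "de"
  Position 1: "ea"
  Position 2: "al"
  Position 3: "lt"
Bigrams = "de", "ea", "al", "lt"


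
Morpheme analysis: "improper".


Word: "improper"
Morphemes: im- + proper
Each morpheme carries meaning
= 2 morphemes


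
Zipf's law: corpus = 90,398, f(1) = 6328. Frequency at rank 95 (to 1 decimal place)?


Zipf's law: f(r) = f(1) / r
f(1) = 6328
f(95) = 6328 / 95
= 66.6 occurrences


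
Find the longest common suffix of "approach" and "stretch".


Word 1: "approach"
Word 2: "stretch"
Comparing from end:
  Pos -1: 'h' == 'h'
  Pos -2: 'c' == 'c'
  Pos -3: 'a' != 't' (stop)
LCS = "ch" (length 2)


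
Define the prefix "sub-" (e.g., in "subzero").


Prefix: sub-
Example: subzero = sub- + zero
Meaning = under / below


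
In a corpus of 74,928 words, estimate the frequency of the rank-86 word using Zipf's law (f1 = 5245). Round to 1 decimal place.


Zipf's law: f(r) = f(1) / r
f(1) = 5245
f(86) = 5245 / 86
= 61.0 occurrences


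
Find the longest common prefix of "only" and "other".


Word 1: "only"
Word 2: "other"
Comparing from start:
  Pos 0: 'o' == 'o'
  Pos 1: 'n' != 't' (stop)
LCP = "o" (length 1)


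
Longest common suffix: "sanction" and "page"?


Word 1: "sanction"
Word 2: "page"
Comparing from end:
  Pos -1: 'n' != 'e' (stop)
LCS = "" (length 0)


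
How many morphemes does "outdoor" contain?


Word: "outdoor"
Morphemes: out- | door
Each morpheme carries meaning
= 2 morphemes


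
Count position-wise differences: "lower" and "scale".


Comparing character by character (same length = 5):
  Pos 0: 'l' vs 's' !=
  Pos 1: 'o' vs 'c' !=
  Pos 2: 'w' vs 'a' !=
  Pos 3: 'e' vs 'l' !=
  Pos 4: 'r' vs 'e' !=
Hamming distance = 5


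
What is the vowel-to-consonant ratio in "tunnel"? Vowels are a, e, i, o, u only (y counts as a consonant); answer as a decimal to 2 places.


Word: "tunnel"
Vowels (a,e,i,o,u): 2
Consonants: 4
Ratio = 2/4
= 0.50


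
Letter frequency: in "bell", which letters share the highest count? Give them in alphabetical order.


Word: "bell"
Letter counts:
  'b': 1
  'e': 1
  'l': 2
Maximum count = 2
Most frequent = 'l' (2 times each)


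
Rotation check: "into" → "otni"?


Word: "into", Candidate: "otni"
Method: check if candidate is substring of word+word
"intointo" contains "otni"? No
Is rotation = No


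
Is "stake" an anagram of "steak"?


Word 1: "steak" → sorted: aekst
Word 2: "stake" → sorted: aekst
Same letters? aekst == aekst
Anagram = Yes


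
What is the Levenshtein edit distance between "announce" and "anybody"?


Word 1: "announce" (length 8)
Word 2: "anybody" (length 7)
One optimal edit sequence (insert/delete/substitute each cost 1):
  1. keep 'a'
  2. delete 'n'  (+1)
  3. keep 'n'
  4. substitute 'o' -> 'y'  (+1)
  5. substitute 'u' -> 'b'  (+1)
  6. substitute 'n' -> 'o'  (+1)
  7. substitute 'c' -> 'd'  (+1)
  8. substitute 'e' -> 'y'  (+1)
Total edit operations: 6
Edit distance = 6


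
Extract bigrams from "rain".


Word: "rain" (length 4)
Number of bigrams = 4 - 2 + 1 = 3
  Position 0: "ra"
  Position 1: "ai"
  Position 2: "in"
Bigrams = "ra", "ai", "in"


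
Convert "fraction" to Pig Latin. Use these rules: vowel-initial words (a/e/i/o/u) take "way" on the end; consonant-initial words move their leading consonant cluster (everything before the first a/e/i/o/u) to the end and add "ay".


Word: "fraction"
Starts with consonant(s) → move to end, add 'ay'
Consonant cluster: "fr"
Pig Latin = "actionfray"


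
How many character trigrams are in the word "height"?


Word: "height" (length 6)
Number of 3-grams = length - 3 + 1 = 6 - 3 + 1
= 4


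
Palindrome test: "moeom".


Word: "moeom"
Reversed: "moeom"
Forward == Backward? moeom == moeom
Palindrome = Yes


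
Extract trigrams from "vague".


Word: "vague" (length 5)
Number of trigrams = 5 - 3 + 1 = 3
  Position 0: "vag"
  Position 1: "agu"
  Position 2: "gue"
Trigrams = "vag", "agu", "gue"


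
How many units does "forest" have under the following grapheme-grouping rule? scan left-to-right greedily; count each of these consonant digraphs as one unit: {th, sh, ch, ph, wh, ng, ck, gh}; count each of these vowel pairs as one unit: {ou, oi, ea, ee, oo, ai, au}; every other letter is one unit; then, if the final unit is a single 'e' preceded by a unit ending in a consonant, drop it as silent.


Word: "forest" (6 letters)
Left-to-right scan:
  1. 'f' (letter)
  2. 'o' (letter)
  3. 'r' (letter)
  4. 'e' (letter)
  5. 's' (letter)
  6. 't' (letter)
Units from scan: 6
Sound units = 6 units


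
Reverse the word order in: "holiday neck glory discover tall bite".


Original: "holiday neck glory discover tall bite"
Words (1..n): holiday | neck | glory | discover | tall | bite
Reversed (n..1): bite | tall | discover | glory | neck | holiday
Result = "bite tall discover glory neck holiday"


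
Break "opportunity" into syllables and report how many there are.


Word: "opportunity"
Syllable breakdown: op · por · tu · ni · ty
Counting: 5 parts
= 5 syllables


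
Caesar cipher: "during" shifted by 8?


Word: "during"
Shift: 8
Each letter → (letter + shift) mod 26:
  'd' (3) + 8 = 11 → 'l'
  'u' (20) + 8 = 2 → 'c'
  'r' (17) + 8 = 25 → 'z'
  'i' (8) + 8 = 16 → 'q'
  'n' (13) + 8 = 21 → 'v'
  'g' (6) + 8 = 14 → 'o'
Result = "lczqvo"


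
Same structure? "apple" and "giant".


Pattern of "apple": [0, 1, 1, 2, 3]
Pattern of "giant": [0, 1, 2, 3, 4]
Patterns do not match
Same pattern = No


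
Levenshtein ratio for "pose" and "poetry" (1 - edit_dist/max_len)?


Word 1: "pose" (length 4)
Word 2: "poetry" (length 6)
One optimal edit sequence:
  1. keep 'p'
  2. keep 'o'
  3. insert 'e'  (+1)
  4. insert 't'  (+1)
  5. substitute 's' -> 'r'  (+1)
  6. substitute 'e' -> 'y'  (+1)
Edit distance = 4
Max length = max(4, 6) = 6
Similarity = 1 - 4/6
= 0.3333


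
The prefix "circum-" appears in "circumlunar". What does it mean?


Prefix: circum-
Example: circumlunar = circum- + lunar
Meaning = around


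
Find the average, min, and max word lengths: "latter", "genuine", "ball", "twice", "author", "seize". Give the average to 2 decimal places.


Lengths: "latter"=6, "genuine"=7, "ball"=4, "twice"=5, "author"=6, "seize"=5
Sum = 33, Count = 6
Average = 33/6 = 5.50
= avg=5.50, min=4, max=7


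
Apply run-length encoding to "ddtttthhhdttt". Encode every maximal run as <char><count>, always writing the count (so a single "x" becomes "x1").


String: "ddtttthhhdttt"
Scanning for consecutive runs:
  'd' x 2
  't' x 4
  'h' x 3
  'd' x 1
  't' x 3
RLE = "d2t4h3d1t3"


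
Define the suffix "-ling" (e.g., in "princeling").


Suffix: -ling
As in: princeling -> prince + -ling
Meaning = small / young


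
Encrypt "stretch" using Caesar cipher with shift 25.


Word: "stretch"
Shift: 25
Each letter → (letter + shift) mod 26:
  's' (18) + 25 = 17 → 'r'
  't' (19) + 25 = 18 → 's'
  'r' (17) + 25 = 16 → 'q'
  'e' (4) + 25 = 3 → 'd'
  't' (19) + 25 = 18 → 's'
  'c' (2) + 25 = 1 → 'b'
  'h' (7) + 25 = 6 → 'g'
Result = "rsqdsbg"


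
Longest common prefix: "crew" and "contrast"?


Word 1: "crew"
Word 2: "contrast"
Comparing from start:
  Pos 0: 'c' == 'c'
  Pos 1: 'r' != 'o' (stop)
LCP = "c" (length 1)


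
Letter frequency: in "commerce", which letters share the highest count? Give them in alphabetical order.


Word: "commerce"
Letter counts:
  'c': 2
  'e': 2
  'm': 2
  'o': 1
  'r': 1
Maximum count = 2
Most frequent = 'c', 'e', 'm' (2 times each)


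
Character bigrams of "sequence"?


Word: "sequence" (length 8)
Number of bigrams = 8 - 2 + 1 = 7
  Position 0: "se"
  Position 1: "eq"
  Position 2: "qu"
  Position 3: "ue"
  Position 4: "en"
  Position 5: "nc"
  Position 6: "ce"
Bigrams = "se", "eq", "qu", "ue", "en", "nc", "ce"


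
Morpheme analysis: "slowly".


Word: "slowly"
Morphemes: slow + -ly
Each morpheme carries meaning
= 2 morphemes


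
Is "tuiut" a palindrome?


Word: "tuiut"
Reversed: "tuiut"
Forward == Backward? tuiut == tuiut
Palindrome = Yes


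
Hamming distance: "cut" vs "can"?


Comparing character by character (same length = 3):
  Pos 0: 'c' vs 'c' =
  Pos 1: 'u' vs 'a' !=
  Pos 2: 't' vs 'n' !=
Hamming distance = 2


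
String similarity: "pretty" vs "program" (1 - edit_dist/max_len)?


Word 1: "pretty" (length 6)
Word 2: "program" (length 7)
One optimal edit sequence:
  1. keep 'p'
  2. keep 'r'
  3. insert 'o'  (+1)
  4. substitute 'e' -> 'g'  (+1)
  5. substitute 't' -> 'r'  (+1)
  6. substitute 't' -> 'a'  (+1)
  7. substitute 'y' -> 'm'  (+1)
Edit distance = 5
Max length = max(6, 7) = 7
Similarity = 1 - 5/7
= 0.2857


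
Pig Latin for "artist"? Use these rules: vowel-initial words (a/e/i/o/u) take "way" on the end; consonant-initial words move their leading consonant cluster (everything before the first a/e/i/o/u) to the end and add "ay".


Word: "artist"
Starts with vowel → add 'way'
Pig Latin = "artistway"


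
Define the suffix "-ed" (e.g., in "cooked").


Suffix: -ed
Example: cooked (cook + -ed)
Meaning = past tense


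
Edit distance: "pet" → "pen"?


Word 1: "pet" (length 3)
Word 2: "pen" (length 3)
One optimal edit sequence (insert/delete/substitute each cost 1):
  1. keep 'p'
  2. keep 'e'
  3. substitute 't' -> 'n'  (+1)
Total edit operations: 1
Edit distance = 1


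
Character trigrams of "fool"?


Word: "fool" (length 4)
Number of trigrams = 4 - 3 + 1 = 2
  Position 0: "foo"
  Position 1: "ool"
Trigrams = "foo", "ool"


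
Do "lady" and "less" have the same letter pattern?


Pattern of "lady": [0, 1, 2, 3]
Pattern of "less": [0, 1, 2, 2]
Patterns do not match
Same pattern = No


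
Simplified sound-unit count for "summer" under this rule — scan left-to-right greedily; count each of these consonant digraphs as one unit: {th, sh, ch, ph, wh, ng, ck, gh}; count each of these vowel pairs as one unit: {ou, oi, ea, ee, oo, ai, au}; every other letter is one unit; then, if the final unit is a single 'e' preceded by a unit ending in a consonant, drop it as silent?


Word: "summer" (6 letters)
Left-to-right scan:
  1. 's' (letter)
  2. 'u' (letter)
  3. 'm' (letter)
  4. 'm' (letter)
  5. 'e' (letter)
  6. 'r' (letter)
Units from scan: 6
Sound units = 6 units


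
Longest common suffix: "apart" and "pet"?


Word 1: "apart"
Word 2: "pet"
Comparing from end:
  Pos -1: 't' == 't'
  Pos -2: 'r' != 'e' (stop)
LCS = "t" (length 1)


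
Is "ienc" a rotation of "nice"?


Word: "nice", Candidate: "ienc"
Method: check if candidate is substring of word+word
"nicenice" contains "ienc"? No
Is rotation = No


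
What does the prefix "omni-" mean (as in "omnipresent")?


Prefix: omni-
As in: omnipresent -> omni- + present
Meaning = all


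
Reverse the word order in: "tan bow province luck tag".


Original: "tan bow province luck tag"
Words (1..n): tan | bow | province | luck | tag
Reversed (n..1): tag | luck | province | bow | tan
Result = "tag luck province bow tan"


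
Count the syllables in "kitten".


Word: "kitten"
Syllable breakdown: kit-ten
Counting: 2 parts
= 2 syllables


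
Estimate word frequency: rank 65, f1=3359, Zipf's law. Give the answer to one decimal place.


Zipf's law: f(r) = f(1) / r
f(1) = 3359
f(65) = 3359 / 65
= 51.7 occurrences


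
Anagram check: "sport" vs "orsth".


Word 1: "sport" → sorted: oprst
Word 2: "orsth" → sorted: horst
Same letters? oprst != horst
Anagram = No


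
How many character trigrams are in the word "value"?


Word: "value" (length 5)
Number of 3-grams = length - 3 + 1 = 5 - 3 + 1
= 3


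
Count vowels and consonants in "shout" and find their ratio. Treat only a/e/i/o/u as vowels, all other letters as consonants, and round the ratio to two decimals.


Word: "shout"
Vowels (a,e,i,o,u): 2
Consonants: 3
Ratio = 2/3
= 0.67


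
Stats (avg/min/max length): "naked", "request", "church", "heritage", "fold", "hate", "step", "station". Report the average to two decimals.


Lengths: "naked"=5, "request"=7, "church"=6, "heritage"=8, "fold"=4, "hate"=4, "step"=4, "station"=7
Sum = 45, Count = 8
Average = 45/8 = 5.63
= avg=5.63, min=4, max=8


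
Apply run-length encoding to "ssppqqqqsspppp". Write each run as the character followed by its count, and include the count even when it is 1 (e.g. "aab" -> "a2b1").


String: "ssppqqqqsspppp"
Scanning for consecutive runs:
  's' x 2
  'p' x 2
  'q' x 4
  's' x 2
  'p' x 4
RLE = "s2p2q4s2p4"


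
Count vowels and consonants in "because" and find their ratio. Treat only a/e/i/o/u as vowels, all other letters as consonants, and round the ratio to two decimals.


Word: "because"
Vowels (a,e,i,o,u): 4
Consonants: 3
Ratio = 4/3
= 1.33


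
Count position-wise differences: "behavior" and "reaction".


Comparing character by character (same length = 8):
  Pos 0: 'b' vs 'r' !=
  Pos 1: 'e' vs 'e' =
  Pos 2: 'h' vs 'a' !=
  Pos 3: 'a' vs 'c' !=
  Pos 4: 'v' vs 't' !=
  Pos 5: 'i' vs 'i' =
  Pos 6: 'o' vs 'o' =
  Pos 7: 'r' vs 'n' !=
Hamming distance = 5


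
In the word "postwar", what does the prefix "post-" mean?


Prefix: post-
Example: postwar = post- + war
Meaning = after


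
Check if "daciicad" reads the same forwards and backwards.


Word: "daciicad"
Reversed: "daciicad"
Forward == Backward? daciicad == daciicad
Palindrome = Yes


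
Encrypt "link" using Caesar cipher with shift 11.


Word: "link"
Shift: 11
Each letter → (letter + shift) mod 26:
  'l' (11) + 11 = 22 → 'w'
  'i' (8) + 11 = 19 → 't'
  'n' (13) + 11 = 24 → 'y'
  'k' (10) + 11 = 21 → 'v'
Result = "wtyv"


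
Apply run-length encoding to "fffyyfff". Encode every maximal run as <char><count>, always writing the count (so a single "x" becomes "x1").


String: "fffyyfff"
Scanning for consecutive runs:
  'f' x 3
  'y' x 2
  'f' x 3
RLE = "f3y2f3"


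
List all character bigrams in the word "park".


Word: "park" (length 4)
Number of bigrams = 4 - 2 + 1 = 3
  Position 0: "pa"
  Position 1: "ar"
  Position 2: "rk"
Bigrams = "pa", "ar", "rk"


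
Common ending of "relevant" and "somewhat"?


Word 1: "relevant"
Word 2: "somewhat"
Comparing from end:
  Pos -1: 't' == 't'
  Pos -2: 'n' != 'a' (stop)
LCS = "t" (length 1)


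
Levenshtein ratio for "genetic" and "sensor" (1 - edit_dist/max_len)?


Word 1: "genetic" (length 7)
Word 2: "sensor" (length 6)
One optimal edit sequence:
  1. substitute 'g' -> 's'  (+1)
  2. keep 'e'
  3. keep 'n'
  4. delete 'e'  (+1)
  5. substitute 't' -> 's'  (+1)
  6. substitute 'i' -> 'o'  (+1)
  7. substitute 'c' -> 'r'  (+1)
Edit distance = 5
Max length = max(7, 6) = 7
Similarity = 1 - 5/7
= 0.2857


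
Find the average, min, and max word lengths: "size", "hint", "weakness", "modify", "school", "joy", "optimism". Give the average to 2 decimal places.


Lengths: "size"=4, "hint"=4, "weakness"=8, "modify"=6, "school"=6, "joy"=3, "optimism"=8
Sum = 39, Count = 7
Average = 39/7 = 5.57
= avg=5.57, min=3, max=8


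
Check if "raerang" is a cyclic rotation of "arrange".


Word: "arrange", Candidate: "raerang"
Method: check if candidate is substring of word+word
"arrangearrange" contains "raerang"? No
Is rotation = No


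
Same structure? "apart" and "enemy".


Pattern of "apart": [0, 1, 0, 2, 3]
Pattern of "enemy": [0, 1, 0, 2, 3]
Patterns match
Same pattern = Yes


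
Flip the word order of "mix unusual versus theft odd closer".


Original: "mix unusual versus theft odd closer"
Words (1..n): mix | unusual | versus | theft | odd | closer
Reversed (n..1): closer | odd | theft | versus | unusual | mix
Result = "closer odd theft versus unusual mix"


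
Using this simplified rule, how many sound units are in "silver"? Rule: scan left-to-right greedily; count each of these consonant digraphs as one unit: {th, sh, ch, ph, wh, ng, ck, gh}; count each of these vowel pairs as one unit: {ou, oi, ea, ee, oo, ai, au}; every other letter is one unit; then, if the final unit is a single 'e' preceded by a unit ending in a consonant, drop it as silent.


Word: "silver" (6 letters)
Left-to-right scan:
  (1) 's' (letter)
  (2) 'i' (letter)
  (3) 'l' (letter)
  (4) 'v' (letter)
  (5) 'e' (letter)
  (6) 'r' (letter)
Units from scan: 6
Sound units = 6 units


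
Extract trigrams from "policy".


Word: "policy" (length 6)
Number of trigrams = 6 - 3 + 1 = 4
  Position 0: "pol"
  Position 1: "oli"
  Position 2: "lic"
  Position 3: "icy"
Trigrams = "pol", "oli", "lic", "icy"


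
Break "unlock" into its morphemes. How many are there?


Word: "unlock"
Morphemes: un- + lock
Each morpheme carries meaning
= 2 morphemes


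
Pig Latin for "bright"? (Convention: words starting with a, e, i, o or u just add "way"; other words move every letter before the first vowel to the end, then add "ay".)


Word: "bright"
Starts with consonant(s) → move to end, add 'ay'
Consonant cluster: "br"
Pig Latin = "ightbray"


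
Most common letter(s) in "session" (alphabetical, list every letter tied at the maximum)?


Word: "session"
Letter counts:
  'e': 1
  'i': 1
  'n': 1
  'o': 1
  's': 3
Maximum count = 3
Most frequent = 's' (3 times each)


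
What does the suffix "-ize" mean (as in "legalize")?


Suffix: -ize
Example: legalize = legal + -ize
Meaning = to make


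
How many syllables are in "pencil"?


Word: "pencil"
Syllable breakdown: pen · cil
Counting: 2 parts
= 2 syllables


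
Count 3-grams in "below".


Word: "below" (length 5)
Number of 3-grams = length - 3 + 1 = 5 - 3 + 1
= 3


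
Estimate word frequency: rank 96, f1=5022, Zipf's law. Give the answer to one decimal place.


Zipf's law: f(r) = f(1) / r
f(1) = 5022
f(96) = 5022 / 96
= 52.3 occurrences


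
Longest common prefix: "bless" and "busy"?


Word 1: "bless"
Word 2: "busy"
Comparing from start:
  Pos 0: 'b' == 'b'
  Pos 1: 'l' != 'u' (stop)
LCP = "b" (length 1)


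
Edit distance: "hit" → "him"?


Word 1: "hit" (length 3)
Word 2: "him" (length 3)
One optimal edit sequence (insert/delete/substitute each cost 1):
  1. keep 'h'
  2. keep 'i'
  3. substitute 't' -> 'm'  (+1)
Total edit operations: 1
Edit distance = 1


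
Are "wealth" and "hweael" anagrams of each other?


Word 1: "wealth" → sorted: aehltw
Word 2: "hweael" → sorted: aeehlw
Same letters? aehltw != aeehlw
Anagram = No


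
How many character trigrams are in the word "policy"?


Word: "policy" (length 6)
Number of 3-grams = length - 3 + 1 = 6 - 3 + 1
= 4


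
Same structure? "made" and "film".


Pattern of "made": [0, 1, 2, 3]
Pattern of "film": [0, 1, 2, 3]
Patterns match
Same pattern = Yes


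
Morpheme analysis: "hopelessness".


Word: "hopelessness"
Morphemes: hope + -less + -ness
Each morpheme carries meaning
= 3 morphemes


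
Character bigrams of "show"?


Word: "show" (length 4)
Number of bigrams = 4 - 2 + 1 = 3
  Position 0: "sh"
  Position 1: "ho"
  Position 2: "ow"
Bigrams = "sh", "ho", "ow"


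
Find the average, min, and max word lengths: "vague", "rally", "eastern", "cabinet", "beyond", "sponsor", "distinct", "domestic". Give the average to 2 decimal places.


Lengths: "vague"=5, "rally"=5, "eastern"=7, "cabinet"=7, "beyond"=6, "sponsor"=7, "distinct"=8, "domestic"=8
Sum = 53, Count = 8
Average = 53/8 = 6.63
= avg=6.63, min=5, max=8


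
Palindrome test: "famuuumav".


Word: "famuuumav"
Reversed: "vamuuumaf"
Forward == Backward? famuuumav != vamuuumaf
Palindrome = No


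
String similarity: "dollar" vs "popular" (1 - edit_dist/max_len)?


Word 1: "dollar" (length 6)
Word 2: "popular" (length 7)
One optimal edit sequence:
  1. substitute 'd' -> 'p'  (+1)
  2. keep 'o'
  3. insert 'p'  (+1)
  4. substitute 'l' -> 'u'  (+1)
  5. keep 'l'
  6. keep 'a'
  7. keep 'r'
Edit distance = 3
Max length = max(6, 7) = 7
Similarity = 1 - 3/7
= 0.5714


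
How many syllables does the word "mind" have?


Word: "mind"
Syllable breakdown: mind
Counting: 1 part
= 1 syllable


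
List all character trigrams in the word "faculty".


Word: "faculty" (length 7)
Number of trigrams = 7 - 3 + 1 = 5
  Position 0: "fac"
  Position 1: "acu"
  Position 2: "cul"
  Position 3: "ult"
  Position 4: "lty"
Trigrams = "fac", "acu", "cul", "ult", "lty"


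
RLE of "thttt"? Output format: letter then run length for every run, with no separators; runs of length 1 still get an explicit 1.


String: "thttt"
Scanning for consecutive runs:
  't' x 1
  'h' x 1
  't' x 3
RLE = "t1h1t3"


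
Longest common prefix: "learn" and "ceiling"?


Word 1: "learn"
Word 2: "ceiling"
Comparing from start:
  Pos 0: 'l' != 'c' (stop)
LCP = "" (length 0)


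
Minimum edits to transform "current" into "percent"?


Word 1: "current" (length 7)
Word 2: "percent" (length 7)
One optimal edit sequence (insert/delete/substitute each cost 1):
  1. substitute 'c' -> 'p'  (+1)
  2. substitute 'u' -> 'e'  (+1)
  3. keep 'r'
  4. substitute 'r' -> 'c'  (+1)
  5. keep 'e'
  6. keep 'n'
  7. keep 't'
Total edit operations: 3
Edit distance = 3


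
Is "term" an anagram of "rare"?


Word 1: "rare" → sorted: aerr
Word 2: "term" → sorted: emrt
Same letters? aerr != emrt
Anagram = No


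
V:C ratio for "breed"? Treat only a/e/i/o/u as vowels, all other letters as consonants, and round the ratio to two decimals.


Word: "breed"
Vowels (a,e,i,o,u): 2
Consonants: 3
Ratio = 2/3
= 0.67


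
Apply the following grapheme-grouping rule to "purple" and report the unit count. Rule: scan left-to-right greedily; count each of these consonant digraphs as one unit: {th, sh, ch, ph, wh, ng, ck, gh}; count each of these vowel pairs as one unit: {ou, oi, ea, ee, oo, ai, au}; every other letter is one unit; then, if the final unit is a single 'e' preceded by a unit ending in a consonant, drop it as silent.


Word: "purple" (6 letters)
Left-to-right scan:
  (1) 'p' (letter)
  (2) 'u' (letter)
  (3) 'r' (letter)
  (4) 'p' (letter)
  (5) 'l' (letter)
  (6) 'e' (letter)
Units from scan: 6
Final unit is 'e' after a consonant -> drop as silent (-1)
Sound units = 5 units


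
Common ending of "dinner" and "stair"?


Word 1: "dinner"
Word 2: "stair"
Comparing from end:
  Pos -1: 'r' == 'r'
  Pos -2: 'e' != 'i' (stop)
LCS = "r" (length 1)


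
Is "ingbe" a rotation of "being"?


Word: "being", Candidate: "ingbe"
Method: check if candidate is substring of word+word
"beingbeing" contains "ingbe"? Yes
Is rotation = Yes


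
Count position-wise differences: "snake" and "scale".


Comparing character by character (same length = 5):
  Pos 0: 's' vs 's' =
  Pos 1: 'n' vs 'c' !=
  Pos 2: 'a' vs 'a' =
  Pos 3: 'k' vs 'l' !=
  Pos 4: 'e' vs 'e' =
Hamming distance = 2


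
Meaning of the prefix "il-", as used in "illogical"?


Prefix: il-
Example: illogical = il- + logical
Meaning = not


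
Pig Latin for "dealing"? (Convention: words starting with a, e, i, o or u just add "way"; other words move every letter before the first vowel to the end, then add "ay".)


Word: "dealing"
Starts with consonant(s) → move to end, add 'ay'
Consonant cluster: "d"
Pig Latin = "ealingday"


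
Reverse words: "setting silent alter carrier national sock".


Original: "setting silent alter carrier national sock"
Words (1..n): setting | silent | alter | carrier | national | sock
Reversed (n..1): sock | national | carrier | alter | silent | setting
Result = "sock national carrier alter silent setting"


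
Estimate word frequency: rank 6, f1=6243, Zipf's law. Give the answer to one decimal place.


Zipf's law: f(r) = f(1) / r
f(1) = 6243
f(6) = 6243 / 6
= 1040.5 occurrences


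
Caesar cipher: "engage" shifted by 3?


Word: "engage"
Shift: 3
Each letter → (letter + shift) mod 26:
  'e' (4) + 3 = 7 → 'h'
  'n' (13) + 3 = 16 → 'q'
  'g' (6) + 3 = 9 → 'j'
  'a' (0) + 3 = 3 → 'd'
  'g' (6) + 3 = 9 → 'j'
  'e' (4) + 3 = 7 → 'h'
Result = "hqjdjh"


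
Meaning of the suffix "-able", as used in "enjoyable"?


Suffix: -able
Example: enjoyable = enjoy + -able
Meaning = capable of


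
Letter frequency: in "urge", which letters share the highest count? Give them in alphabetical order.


Word: "urge"
Letter counts:
  'e': 1
  'g': 1
  'r': 1
  'u': 1
Maximum count = 1
Most frequent = 'e', 'g', 'r', 'u' (1 time each)


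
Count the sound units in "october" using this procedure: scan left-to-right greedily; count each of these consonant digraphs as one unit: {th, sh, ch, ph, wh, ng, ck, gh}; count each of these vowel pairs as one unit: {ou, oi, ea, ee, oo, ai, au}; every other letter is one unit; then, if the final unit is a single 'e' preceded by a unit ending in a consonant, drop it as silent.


Word: "october" (7 letters)
Left-to-right scan:
  1. 'o' (letter)
  2. 'c' (letter)
  3. 't' (letter)
  4. 'o' (letter)
  5. 'b' (letter)
  6. 'e' (letter)
  7. 'r' (letter)
Units from scan: 7
Sound units = 7 units


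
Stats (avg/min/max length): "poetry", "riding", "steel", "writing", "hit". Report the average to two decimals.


Lengths: "poetry"=6, "riding"=6, "steel"=5, "writing"=7, "hit"=3
Sum = 27, Count = 5
Average = 27/5 = 5.40
= avg=5.40, min=3, max=7


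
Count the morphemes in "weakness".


Word: "weakness"
Morphemes: weak + -ness
Each morpheme carries meaning
= 2 morphemes


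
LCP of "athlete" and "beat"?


Word 1: "athlete"
Word 2: "beat"
Comparing from start:
  Pos 0: 'a' != 'b' (stop)
LCP = "" (length 0)


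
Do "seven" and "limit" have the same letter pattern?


Pattern of "seven": [0, 1, 2, 1, 3]
Pattern of "limit": [0, 1, 2, 1, 3]
Patterns match
Same pattern = Yes


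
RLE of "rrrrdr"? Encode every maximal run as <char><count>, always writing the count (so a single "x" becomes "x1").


String: "rrrrdr"
Scanning for consecutive runs:
  'r' x 4
  'd' x 1
  'r' x 1
RLE = "r4d1r1"


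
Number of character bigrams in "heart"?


Word: "heart" (length 5)
Number of 2-grams = length - 2 + 1 = 5 - 2 + 1
= 4


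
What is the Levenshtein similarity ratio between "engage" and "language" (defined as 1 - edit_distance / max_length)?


Word 1: "engage" (length 6)
Word 2: "language" (length 8)
One optimal edit sequence:
  1. insert 'l'  (+1)
  2. substitute 'e' -> 'a'  (+1)
  3. keep 'n'
  4. keep 'g'
  5. insert 'u'  (+1)
  6. keep 'a'
  7. keep 'g'
  8. keep 'e'
Edit distance = 3
Max length = max(6, 8) = 8
Similarity = 1 - 3/8
= 0.6250


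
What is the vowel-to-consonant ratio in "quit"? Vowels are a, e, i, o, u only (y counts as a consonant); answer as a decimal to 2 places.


Word: "quit"
Vowels (a,e,i,o,u): 2
Consonants: 2
Ratio = 2/2
= 1.00
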